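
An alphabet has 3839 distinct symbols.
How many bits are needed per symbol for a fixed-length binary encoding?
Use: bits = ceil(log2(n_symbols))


log2(3839) = 11.9065
Bracket: 2^11 = 2048 < 3839 <= 2^12 = 4096
So ceil(log2(3839)) = 12

bits = ceil(log2(3839)) = ceil(11.9065) = 12 bits


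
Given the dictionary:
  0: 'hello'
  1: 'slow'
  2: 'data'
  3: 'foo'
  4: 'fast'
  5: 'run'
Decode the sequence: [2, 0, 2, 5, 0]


Look up each index in the dictionary:
  2 -> 'data'
  0 -> 'hello'
  2 -> 'data'
  5 -> 'run'
  0 -> 'hello'

Decoded: "data hello data run hello"


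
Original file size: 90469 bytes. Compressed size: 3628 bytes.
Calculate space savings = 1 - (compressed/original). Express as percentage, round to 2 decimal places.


ratio = compressed/original = 3628/90469 = 0.040102
savings = 1 - ratio = 1 - 0.040102 = 0.959898
as a percentage: 0.959898 * 100 = 95.99%

Space savings = 1 - 3628/90469 = 95.99%


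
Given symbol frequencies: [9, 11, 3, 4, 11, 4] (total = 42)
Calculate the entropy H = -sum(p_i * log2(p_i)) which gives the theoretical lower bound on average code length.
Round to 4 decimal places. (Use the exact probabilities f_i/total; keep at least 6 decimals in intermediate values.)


Per-symbol terms -p_i * log2(p_i) with p_i = f_i/42:
  p = 9/42 = 0.214286: log2(p) = -2.222392, -p*log2(p) = 0.476227
  p = 11/42 = 0.261905: log2(p) = -1.932886, -p*log2(p) = 0.506232
  p = 3/42 = 0.071429: log2(p) = -3.807355, -p*log2(p) = 0.271954
  p = 4/42 = 0.095238: log2(p) = -3.392317, -p*log2(p) = 0.323078
  p = 11/42 = 0.261905: log2(p) = -1.932886, -p*log2(p) = 0.506232
  p = 4/42 = 0.095238: log2(p) = -3.392317, -p*log2(p) = 0.323078
H = 0.476227 + 0.506232 + 0.271954 + 0.323078 + 0.506232 + 0.323078 = 2.406801

H = 2.4068 bits/symbol


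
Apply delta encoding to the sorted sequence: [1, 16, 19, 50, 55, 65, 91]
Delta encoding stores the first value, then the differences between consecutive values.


First value: 1
Deltas:
  16 - 1 = 15
  19 - 16 = 3
  50 - 19 = 31
  55 - 50 = 5
  65 - 55 = 10
  91 - 65 = 26


Delta encoded: [1, 15, 3, 31, 5, 10, 26]


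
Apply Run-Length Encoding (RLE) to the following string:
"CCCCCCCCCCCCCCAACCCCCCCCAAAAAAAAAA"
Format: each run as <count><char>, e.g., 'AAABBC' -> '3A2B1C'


Scanning runs left to right:
  i=0: run of 'C' x 14 -> '14C'
  i=14: run of 'A' x 2 -> '2A'
  i=16: run of 'C' x 8 -> '8C'
  i=24: run of 'A' x 10 -> '10A'

RLE = 14C2A8C10A


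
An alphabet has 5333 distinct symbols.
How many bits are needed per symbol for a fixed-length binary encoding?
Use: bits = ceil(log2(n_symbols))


log2(5333) = 12.3807
Bracket: 2^12 = 4096 < 5333 <= 2^13 = 8192
So ceil(log2(5333)) = 13

bits = ceil(log2(5333)) = ceil(12.3807) = 13 bits


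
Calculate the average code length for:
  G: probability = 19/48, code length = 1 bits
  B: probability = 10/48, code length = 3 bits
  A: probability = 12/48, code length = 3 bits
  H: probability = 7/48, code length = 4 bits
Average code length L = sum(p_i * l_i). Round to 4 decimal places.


Weighted contributions p_i * l_i:
  G: (19/48) * 1 = 19/48
  B: (10/48) * 3 = 30/48
  A: (12/48) * 3 = 36/48
  H: (7/48) * 4 = 28/48
Sum = (19 + 30 + 36 + 28)/48 = 113/48

L = 113/48 = 2.3542 bits/symbol


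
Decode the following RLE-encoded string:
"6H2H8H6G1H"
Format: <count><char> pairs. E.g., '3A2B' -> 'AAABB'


Expanding each <count><char> pair:
  6H -> 'HHHHHH'
  2H -> 'HH'
  8H -> 'HHHHHHHH'
  6G -> 'GGGGGG'
  1H -> 'H'

Decoded = HHHHHHHHHHHHHHHHGGGGGGH


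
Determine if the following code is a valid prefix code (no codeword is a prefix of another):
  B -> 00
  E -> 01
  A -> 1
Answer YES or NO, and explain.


Checking each pair (does one codeword prefix another?):
  B='00' vs E='01': no prefix
  B='00' vs A='1': no prefix
  E='01' vs B='00': no prefix
  E='01' vs A='1': no prefix
  A='1' vs B='00': no prefix
  A='1' vs E='01': no prefix
No violation found over all pairs.

YES -- this is a valid prefix code. No codeword is a prefix of any other codeword.


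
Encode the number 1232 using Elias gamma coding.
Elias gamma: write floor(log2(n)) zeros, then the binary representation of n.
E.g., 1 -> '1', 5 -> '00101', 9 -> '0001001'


num_bits = floor(log2(1232)) + 1 = 11
leading_zeros = num_bits - 1 = 10
binary(1232) = 10011010000

Elias gamma(1232) = '0000000000' + '10011010000' = 000000000010011010000 (21 bits)


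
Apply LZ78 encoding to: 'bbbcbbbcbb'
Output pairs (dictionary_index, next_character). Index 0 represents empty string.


LZ78 encoding steps:
Dictionary: {0: ''}
Step 1: w='' (idx 0), next='b' -> output (0, 'b'), add 'b' as idx 1
Step 2: w='b' (idx 1), next='b' -> output (1, 'b'), add 'bb' as idx 2
Step 3: w='' (idx 0), next='c' -> output (0, 'c'), add 'c' as idx 3
Step 4: w='bb' (idx 2), next='b' -> output (2, 'b'), add 'bbb' as idx 4
Step 5: w='c' (idx 3), next='b' -> output (3, 'b'), add 'cb' as idx 5
Step 6: w='b' (idx 1), end of input -> output (1, '')


Encoded: [(0, 'b'), (1, 'b'), (0, 'c'), (2, 'b'), (3, 'b'), (1, '')]


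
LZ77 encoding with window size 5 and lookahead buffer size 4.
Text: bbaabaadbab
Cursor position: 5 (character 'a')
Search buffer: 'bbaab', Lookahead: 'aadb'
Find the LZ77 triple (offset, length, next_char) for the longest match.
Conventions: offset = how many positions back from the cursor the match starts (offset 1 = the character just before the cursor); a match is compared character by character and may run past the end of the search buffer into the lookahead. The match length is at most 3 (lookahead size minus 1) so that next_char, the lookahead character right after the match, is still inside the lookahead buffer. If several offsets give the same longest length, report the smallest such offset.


Try each offset into the search buffer:
  offset=1 (pos 4, char 'b'): match length 0
  offset=2 (pos 3, char 'a'): match length 1
  offset=3 (pos 2, char 'a'): match length 2
  offset=4 (pos 1, char 'b'): match length 0
  offset=5 (pos 0, char 'b'): match length 0
Longest match has length 2 at offset 3.
next_char = character at position 5 + 2 = 7 -> 'd'

Best match: offset=3, length=2 (matching 'aa' starting at position 2)
LZ77 triple: (3, 2, 'd')


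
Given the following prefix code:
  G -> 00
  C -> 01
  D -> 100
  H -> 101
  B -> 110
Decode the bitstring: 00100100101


Decoding step by step:
Bits 00 -> G
Bits 100 -> D
Bits 100 -> D
Bits 101 -> H


Decoded message: GDDH


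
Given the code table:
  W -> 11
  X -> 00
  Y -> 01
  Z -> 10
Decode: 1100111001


Decoding:
11 -> W
00 -> X
11 -> W
10 -> Z
01 -> Y


Result: WXWZY


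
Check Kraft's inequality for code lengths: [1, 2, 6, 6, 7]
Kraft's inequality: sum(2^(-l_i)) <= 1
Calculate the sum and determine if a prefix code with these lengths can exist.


Sum = 2^(-1) + 2^(-2) + 2^(-6) + 2^(-6) + 2^(-7)
    = 0.5 + 0.25 + 0.015625 + 0.015625 + 0.0078125
    = 101/128 = 0.7890625
Since 0.7890625 <= 1, Kraft's inequality IS satisfied.
A prefix code with these lengths CAN exist.

Kraft sum = 0.7890625. Satisfied.


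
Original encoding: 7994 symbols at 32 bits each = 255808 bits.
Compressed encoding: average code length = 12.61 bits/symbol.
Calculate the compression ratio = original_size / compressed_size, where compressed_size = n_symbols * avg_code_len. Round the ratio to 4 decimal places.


original_size = n_symbols * orig_bits = 7994 * 32 = 255808 bits
compressed_size = n_symbols * avg_code_len = 7994 * 12.61 = 100804.34 bits
ratio = original_size / compressed_size = 255808 / 100804.34 = 2.5377

Compression ratio = 2.5377


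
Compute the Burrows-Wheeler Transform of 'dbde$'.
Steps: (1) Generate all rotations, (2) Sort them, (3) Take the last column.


Rotations (sorted):
  0: $dbde -> last char: e
  1: bde$d -> last char: d
  2: dbde$ -> last char: $
  3: de$db -> last char: b
  4: e$dbd -> last char: d


BWT = ed$bd


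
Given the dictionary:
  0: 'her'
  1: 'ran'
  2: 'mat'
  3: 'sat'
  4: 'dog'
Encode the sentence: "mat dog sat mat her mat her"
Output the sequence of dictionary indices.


Look up each word in the dictionary:
  'mat' -> 2
  'dog' -> 4
  'sat' -> 3
  'mat' -> 2
  'her' -> 0
  'mat' -> 2
  'her' -> 0

Encoded: [2, 4, 3, 2, 0, 2, 0]


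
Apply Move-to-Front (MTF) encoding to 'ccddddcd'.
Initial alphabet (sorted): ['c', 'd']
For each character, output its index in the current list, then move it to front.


MTF encoding:
'c': index 0 in ['c', 'd'] -> ['c', 'd']
'c': index 0 in ['c', 'd'] -> ['c', 'd']
'd': index 1 in ['c', 'd'] -> ['d', 'c']
'd': index 0 in ['d', 'c'] -> ['d', 'c']
'd': index 0 in ['d', 'c'] -> ['d', 'c']
'd': index 0 in ['d', 'c'] -> ['d', 'c']
'c': index 1 in ['d', 'c'] -> ['c', 'd']
'd': index 1 in ['c', 'd'] -> ['d', 'c']


Output: [0, 0, 1, 0, 0, 0, 1, 1]


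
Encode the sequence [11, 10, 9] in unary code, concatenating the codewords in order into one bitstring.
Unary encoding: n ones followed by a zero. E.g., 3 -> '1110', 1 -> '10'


Encode each number as n ones followed by a terminating 0:
  11 -> 111111111110 (12 bits)
  10 -> 11111111110 (11 bits)
  9 -> 1111111110 (10 bits)
Total length = 12 + 11 + 10 = 33 bits.

Unary([11, 10, 9]) = 111111111110111111111101111111110 (33 bits)


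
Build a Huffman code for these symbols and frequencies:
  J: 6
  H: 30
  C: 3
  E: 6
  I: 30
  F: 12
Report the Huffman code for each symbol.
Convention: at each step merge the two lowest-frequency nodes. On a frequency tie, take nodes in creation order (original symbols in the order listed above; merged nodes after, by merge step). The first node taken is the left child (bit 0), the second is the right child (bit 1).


Huffman tree construction:
Step 1: Merge C(3) + J(6) = 9
Step 2: Merge E(6) + (C+J)(9) = 15
Step 3: Merge F(12) + (E+(C+J))(15) = 27
Step 4: Merge (F+(E+(C+J)))(27) + H(30) = 57
Step 5: Merge I(30) + ((F+(E+(C+J)))+H)(57) = 87
Read each symbol's code off the tree from the root (left child = 0, right child = 1).

Codes:
  J: 10111 (length 5)
  H: 11 (length 2)
  C: 10110 (length 5)
  E: 1010 (length 4)
  I: 0 (length 1)
  F: 100 (length 3)
Average code length: 195/87 = 2.2414 bits/symbol


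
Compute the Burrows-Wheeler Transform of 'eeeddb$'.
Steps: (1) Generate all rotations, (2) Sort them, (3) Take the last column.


Rotations (sorted):
  0: $eeeddb -> last char: b
  1: b$eeedd -> last char: d
  2: db$eeed -> last char: d
  3: ddb$eee -> last char: e
  4: eddb$ee -> last char: e
  5: eeddb$e -> last char: e
  6: eeeddb$ -> last char: $


BWT = bddeee$


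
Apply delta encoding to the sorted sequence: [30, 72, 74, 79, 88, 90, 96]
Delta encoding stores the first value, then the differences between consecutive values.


First value: 30
Deltas:
  72 - 30 = 42
  74 - 72 = 2
  79 - 74 = 5
  88 - 79 = 9
  90 - 88 = 2
  96 - 90 = 6


Delta encoded: [30, 42, 2, 5, 9, 2, 6]


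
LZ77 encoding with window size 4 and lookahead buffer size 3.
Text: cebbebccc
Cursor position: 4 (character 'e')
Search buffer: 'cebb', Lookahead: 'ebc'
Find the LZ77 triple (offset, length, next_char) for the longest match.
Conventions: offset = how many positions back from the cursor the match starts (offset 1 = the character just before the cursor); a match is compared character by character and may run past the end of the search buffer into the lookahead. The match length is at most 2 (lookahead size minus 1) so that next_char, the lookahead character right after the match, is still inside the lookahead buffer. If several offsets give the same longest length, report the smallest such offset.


Try each offset into the search buffer:
  offset=1 (pos 3, char 'b'): match length 0
  offset=2 (pos 2, char 'b'): match length 0
  offset=3 (pos 1, char 'e'): match length 2
  offset=4 (pos 0, char 'c'): match length 0
Longest match has length 2 at offset 3.
next_char = character at position 4 + 2 = 6 -> 'c'

Best match: offset=3, length=2 (matching 'eb' starting at position 1)
LZ77 triple: (3, 2, 'c')


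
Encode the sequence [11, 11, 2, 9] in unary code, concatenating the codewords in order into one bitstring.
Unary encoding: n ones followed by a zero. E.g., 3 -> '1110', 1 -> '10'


Encode each number as n ones followed by a terminating 0:
  11 -> 111111111110 (12 bits)
  11 -> 111111111110 (12 bits)
  2 -> 110 (3 bits)
  9 -> 1111111110 (10 bits)
Total length = 12 + 12 + 3 + 10 = 37 bits.

Unary([11, 11, 2, 9]) = 1111111111101111111111101101111111110 (37 bits)


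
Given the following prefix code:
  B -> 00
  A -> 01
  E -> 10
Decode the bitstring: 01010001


Decoding step by step:
Bits 01 -> A
Bits 01 -> A
Bits 00 -> B
Bits 01 -> A


Decoded message: AABA


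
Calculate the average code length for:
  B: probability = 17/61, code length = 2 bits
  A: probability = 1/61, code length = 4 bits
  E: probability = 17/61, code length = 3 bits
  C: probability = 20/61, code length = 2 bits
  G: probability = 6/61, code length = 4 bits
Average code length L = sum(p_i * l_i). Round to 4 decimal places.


Weighted contributions p_i * l_i:
  B: (17/61) * 2 = 34/61
  A: (1/61) * 4 = 4/61
  E: (17/61) * 3 = 51/61
  C: (20/61) * 2 = 40/61
  G: (6/61) * 4 = 24/61
Sum = (34 + 4 + 51 + 40 + 24)/61 = 153/61

L = 153/61 = 2.5082 bits/symbol


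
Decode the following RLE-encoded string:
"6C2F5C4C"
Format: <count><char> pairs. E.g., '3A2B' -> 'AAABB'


Expanding each <count><char> pair:
  6C -> 'CCCCCC'
  2F -> 'FF'
  5C -> 'CCCCC'
  4C -> 'CCCC'

Decoded = CCCCCCFFCCCCCCCCC


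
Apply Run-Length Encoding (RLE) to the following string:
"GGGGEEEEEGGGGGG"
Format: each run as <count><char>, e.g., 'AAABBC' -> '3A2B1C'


Scanning runs left to right:
  i=0: run of 'G' x 4 -> '4G'
  i=4: run of 'E' x 5 -> '5E'
  i=9: run of 'G' x 6 -> '6G'

RLE = 4G5E6G


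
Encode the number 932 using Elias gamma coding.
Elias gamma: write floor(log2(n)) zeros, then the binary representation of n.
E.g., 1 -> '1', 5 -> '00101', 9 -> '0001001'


num_bits = floor(log2(932)) + 1 = 10
leading_zeros = num_bits - 1 = 9
binary(932) = 1110100100

Elias gamma(932) = '000000000' + '1110100100' = 0000000001110100100 (19 bits)


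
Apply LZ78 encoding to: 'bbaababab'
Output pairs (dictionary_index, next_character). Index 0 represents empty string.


LZ78 encoding steps:
Dictionary: {0: ''}
Step 1: w='' (idx 0), next='b' -> output (0, 'b'), add 'b' as idx 1
Step 2: w='b' (idx 1), next='a' -> output (1, 'a'), add 'ba' as idx 2
Step 3: w='' (idx 0), next='a' -> output (0, 'a'), add 'a' as idx 3
Step 4: w='ba' (idx 2), next='b' -> output (2, 'b'), add 'bab' as idx 4
Step 5: w='a' (idx 3), next='b' -> output (3, 'b'), add 'ab' as idx 5


Encoded: [(0, 'b'), (1, 'a'), (0, 'a'), (2, 'b'), (3, 'b')]


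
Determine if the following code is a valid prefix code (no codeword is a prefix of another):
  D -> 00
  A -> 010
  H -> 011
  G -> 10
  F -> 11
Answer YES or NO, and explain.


Checking each pair (does one codeword prefix another?):
  D='00' vs A='010': no prefix
  D='00' vs H='011': no prefix
  D='00' vs G='10': no prefix
  D='00' vs F='11': no prefix
  A='010' vs D='00': no prefix
  A='010' vs H='011': no prefix
  A='010' vs G='10': no prefix
  A='010' vs F='11': no prefix
  H='011' vs D='00': no prefix
  H='011' vs A='010': no prefix
  H='011' vs G='10': no prefix
  H='011' vs F='11': no prefix
  G='10' vs D='00': no prefix
  G='10' vs A='010': no prefix
  G='10' vs H='011': no prefix
  G='10' vs F='11': no prefix
  F='11' vs D='00': no prefix
  F='11' vs A='010': no prefix
  F='11' vs H='011': no prefix
  F='11' vs G='10': no prefix
No violation found over all pairs.

YES -- this is a valid prefix code. No codeword is a prefix of any other codeword.


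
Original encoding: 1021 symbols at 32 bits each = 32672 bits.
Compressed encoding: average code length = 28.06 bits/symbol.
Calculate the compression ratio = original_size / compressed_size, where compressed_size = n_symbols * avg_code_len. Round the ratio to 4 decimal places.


original_size = n_symbols * orig_bits = 1021 * 32 = 32672 bits
compressed_size = n_symbols * avg_code_len = 1021 * 28.06 = 28649.26 bits
ratio = original_size / compressed_size = 32672 / 28649.26 = 1.1404

Compression ratio = 1.1404


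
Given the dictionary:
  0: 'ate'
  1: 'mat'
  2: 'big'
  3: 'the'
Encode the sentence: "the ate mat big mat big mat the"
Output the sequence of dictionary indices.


Look up each word in the dictionary:
  'the' -> 3
  'ate' -> 0
  'mat' -> 1
  'big' -> 2
  'mat' -> 1
  'big' -> 2
  'mat' -> 1
  'the' -> 3

Encoded: [3, 0, 1, 2, 1, 2, 1, 3]


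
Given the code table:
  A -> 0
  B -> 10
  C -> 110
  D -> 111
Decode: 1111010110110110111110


Decoding:
111 -> D
10 -> B
10 -> B
110 -> C
110 -> C
110 -> C
111 -> D
110 -> C


Result: DBBCCCDC


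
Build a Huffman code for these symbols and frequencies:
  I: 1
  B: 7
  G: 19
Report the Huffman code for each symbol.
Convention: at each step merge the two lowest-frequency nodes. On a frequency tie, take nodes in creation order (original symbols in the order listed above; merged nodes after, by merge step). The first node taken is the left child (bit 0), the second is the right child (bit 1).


Huffman tree construction:
Step 1: Merge I(1) + B(7) = 8
Step 2: Merge (I+B)(8) + G(19) = 27
Read each symbol's code off the tree from the root (left child = 0, right child = 1).

Codes:
  I: 00 (length 2)
  B: 01 (length 2)
  G: 1 (length 1)
Average code length: 35/27 = 1.2963 bits/symbol


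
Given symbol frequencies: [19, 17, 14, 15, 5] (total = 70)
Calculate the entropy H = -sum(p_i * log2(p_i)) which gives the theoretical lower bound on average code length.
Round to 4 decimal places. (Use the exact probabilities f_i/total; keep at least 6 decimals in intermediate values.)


Per-symbol terms -p_i * log2(p_i) with p_i = f_i/70:
  p = 19/70 = 0.271429: log2(p) = -1.881356, -p*log2(p) = 0.510654
  p = 17/70 = 0.242857: log2(p) = -2.041820, -p*log2(p) = 0.495871
  p = 14/70 = 0.200000: log2(p) = -2.321928, -p*log2(p) = 0.464386
  p = 15/70 = 0.214286: log2(p) = -2.222392, -p*log2(p) = 0.476227
  p = 5/70 = 0.071429: log2(p) = -3.807355, -p*log2(p) = 0.271954
H = 0.510654 + 0.495871 + 0.464386 + 0.476227 + 0.271954 = 2.219092

H = 2.2191 bits/symbol


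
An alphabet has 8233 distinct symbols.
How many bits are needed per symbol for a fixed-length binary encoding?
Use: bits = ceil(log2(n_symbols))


log2(8233) = 13.0072
Bracket: 2^13 = 8192 < 8233 <= 2^14 = 16384
So ceil(log2(8233)) = 14

bits = ceil(log2(8233)) = ceil(13.0072) = 14 bits


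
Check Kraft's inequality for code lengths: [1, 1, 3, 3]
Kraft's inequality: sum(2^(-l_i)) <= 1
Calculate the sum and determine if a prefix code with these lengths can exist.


Sum = 2^(-1) + 2^(-1) + 2^(-3) + 2^(-3)
    = 0.5 + 0.5 + 0.125 + 0.125
    = 10/8 = 1.25
Since 1.25 > 1, Kraft's inequality is NOT satisfied.
A prefix code with these lengths CANNOT exist.

Kraft sum = 1.25. Not satisfied.


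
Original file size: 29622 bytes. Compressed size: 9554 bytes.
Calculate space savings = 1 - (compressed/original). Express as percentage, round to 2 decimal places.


ratio = compressed/original = 9554/29622 = 0.322531
savings = 1 - ratio = 1 - 0.322531 = 0.677469
as a percentage: 0.677469 * 100 = 67.75%

Space savings = 1 - 9554/29622 = 67.75%


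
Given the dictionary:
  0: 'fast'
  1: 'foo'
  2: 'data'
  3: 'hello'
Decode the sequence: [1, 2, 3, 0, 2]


Look up each index in the dictionary:
  1 -> 'foo'
  2 -> 'data'
  3 -> 'hello'
  0 -> 'fast'
  2 -> 'data'

Decoded: "foo data hello fast data"


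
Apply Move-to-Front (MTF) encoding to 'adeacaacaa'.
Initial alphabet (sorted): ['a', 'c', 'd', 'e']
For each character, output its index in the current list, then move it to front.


MTF encoding:
'a': index 0 in ['a', 'c', 'd', 'e'] -> ['a', 'c', 'd', 'e']
'd': index 2 in ['a', 'c', 'd', 'e'] -> ['d', 'a', 'c', 'e']
'e': index 3 in ['d', 'a', 'c', 'e'] -> ['e', 'd', 'a', 'c']
'a': index 2 in ['e', 'd', 'a', 'c'] -> ['a', 'e', 'd', 'c']
'c': index 3 in ['a', 'e', 'd', 'c'] -> ['c', 'a', 'e', 'd']
'a': index 1 in ['c', 'a', 'e', 'd'] -> ['a', 'c', 'e', 'd']
'a': index 0 in ['a', 'c', 'e', 'd'] -> ['a', 'c', 'e', 'd']
'c': index 1 in ['a', 'c', 'e', 'd'] -> ['c', 'a', 'e', 'd']
'a': index 1 in ['c', 'a', 'e', 'd'] -> ['a', 'c', 'e', 'd']
'a': index 0 in ['a', 'c', 'e', 'd'] -> ['a', 'c', 'e', 'd']


Output: [0, 2, 3, 2, 3, 1, 0, 1, 1, 0]


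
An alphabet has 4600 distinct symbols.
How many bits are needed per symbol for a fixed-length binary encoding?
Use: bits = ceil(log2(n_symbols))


log2(4600) = 12.1674
Bracket: 2^12 = 4096 < 4600 <= 2^13 = 8192
So ceil(log2(4600)) = 13

bits = ceil(log2(4600)) = ceil(12.1674) = 13 bits


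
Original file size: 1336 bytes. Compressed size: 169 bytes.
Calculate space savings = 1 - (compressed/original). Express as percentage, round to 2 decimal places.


ratio = compressed/original = 169/1336 = 0.126497
savings = 1 - ratio = 1 - 0.126497 = 0.873503
as a percentage: 0.873503 * 100 = 87.35%

Space savings = 1 - 169/1336 = 87.35%


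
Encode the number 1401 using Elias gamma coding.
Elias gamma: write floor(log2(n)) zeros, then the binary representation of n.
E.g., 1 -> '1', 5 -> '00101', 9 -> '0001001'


num_bits = floor(log2(1401)) + 1 = 11
leading_zeros = num_bits - 1 = 10
binary(1401) = 10101111001

Elias gamma(1401) = '0000000000' + '10101111001' = 000000000010101111001 (21 bits)


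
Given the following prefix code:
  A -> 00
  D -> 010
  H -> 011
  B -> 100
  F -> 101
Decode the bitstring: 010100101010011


Decoding step by step:
Bits 010 -> D
Bits 100 -> B
Bits 101 -> F
Bits 010 -> D
Bits 011 -> H


Decoded message: DBFDH


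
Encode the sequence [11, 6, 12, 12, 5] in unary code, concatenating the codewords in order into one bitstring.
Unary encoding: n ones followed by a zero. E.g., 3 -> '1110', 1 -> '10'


Encode each number as n ones followed by a terminating 0:
  11 -> 111111111110 (12 bits)
  6 -> 1111110 (7 bits)
  12 -> 1111111111110 (13 bits)
  12 -> 1111111111110 (13 bits)
  5 -> 111110 (6 bits)
Total length = 12 + 7 + 13 + 13 + 6 = 51 bits.

Unary([11, 6, 12, 12, 5]) = 111111111110111111011111111111101111111111110111110 (51 bits)


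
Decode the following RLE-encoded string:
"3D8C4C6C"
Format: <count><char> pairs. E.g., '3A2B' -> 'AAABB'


Expanding each <count><char> pair:
  3D -> 'DDD'
  8C -> 'CCCCCCCC'
  4C -> 'CCCC'
  6C -> 'CCCCCC'

Decoded = DDDCCCCCCCCCCCCCCCCCC


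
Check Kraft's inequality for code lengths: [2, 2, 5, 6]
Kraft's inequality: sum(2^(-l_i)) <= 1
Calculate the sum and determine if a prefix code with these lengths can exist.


Sum = 2^(-2) + 2^(-2) + 2^(-5) + 2^(-6)
    = 0.25 + 0.25 + 0.03125 + 0.015625
    = 35/64 = 0.546875
Since 0.546875 <= 1, Kraft's inequality IS satisfied.
A prefix code with these lengths CAN exist.

Kraft sum = 0.546875. Satisfied.


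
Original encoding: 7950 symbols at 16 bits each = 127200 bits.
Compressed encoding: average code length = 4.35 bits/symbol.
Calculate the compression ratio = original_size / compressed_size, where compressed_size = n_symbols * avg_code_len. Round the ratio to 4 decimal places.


original_size = n_symbols * orig_bits = 7950 * 16 = 127200 bits
compressed_size = n_symbols * avg_code_len = 7950 * 4.35 = 34582.5 bits
ratio = original_size / compressed_size = 127200 / 34582.5 = 3.6782

Compression ratio = 3.6782


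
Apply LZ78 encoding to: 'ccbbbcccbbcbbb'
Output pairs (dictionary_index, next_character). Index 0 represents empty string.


LZ78 encoding steps:
Dictionary: {0: ''}
Step 1: w='' (idx 0), next='c' -> output (0, 'c'), add 'c' as idx 1
Step 2: w='c' (idx 1), next='b' -> output (1, 'b'), add 'cb' as idx 2
Step 3: w='' (idx 0), next='b' -> output (0, 'b'), add 'b' as idx 3
Step 4: w='b' (idx 3), next='c' -> output (3, 'c'), add 'bc' as idx 4
Step 5: w='c' (idx 1), next='c' -> output (1, 'c'), add 'cc' as idx 5
Step 6: w='b' (idx 3), next='b' -> output (3, 'b'), add 'bb' as idx 6
Step 7: w='cb' (idx 2), next='b' -> output (2, 'b'), add 'cbb' as idx 7
Step 8: w='b' (idx 3), end of input -> output (3, '')


Encoded: [(0, 'c'), (1, 'b'), (0, 'b'), (3, 'c'), (1, 'c'), (3, 'b'), (2, 'b'), (3, '')]


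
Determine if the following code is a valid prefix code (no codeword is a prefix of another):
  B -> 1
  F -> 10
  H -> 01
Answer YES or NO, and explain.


Checking each pair (does one codeword prefix another?):
  B='1' vs F='10': prefix -- VIOLATION

NO -- this is NOT a valid prefix code. B (1) is a prefix of F (10).


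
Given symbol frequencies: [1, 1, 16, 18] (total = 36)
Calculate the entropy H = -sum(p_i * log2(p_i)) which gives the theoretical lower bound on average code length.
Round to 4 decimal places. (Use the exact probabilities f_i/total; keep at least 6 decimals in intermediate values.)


Per-symbol terms -p_i * log2(p_i) with p_i = f_i/36:
  p = 1/36 = 0.027778: log2(p) = -5.169925, -p*log2(p) = 0.143609
  p = 1/36 = 0.027778: log2(p) = -5.169925, -p*log2(p) = 0.143609
  p = 16/36 = 0.444444: log2(p) = -1.169925, -p*log2(p) = 0.519967
  p = 18/36 = 0.500000: log2(p) = -1.000000, -p*log2(p) = 0.500000
H = 0.143609 + 0.143609 + 0.519967 + 0.500000 = 1.307185

H = 1.3072 bits/symbol


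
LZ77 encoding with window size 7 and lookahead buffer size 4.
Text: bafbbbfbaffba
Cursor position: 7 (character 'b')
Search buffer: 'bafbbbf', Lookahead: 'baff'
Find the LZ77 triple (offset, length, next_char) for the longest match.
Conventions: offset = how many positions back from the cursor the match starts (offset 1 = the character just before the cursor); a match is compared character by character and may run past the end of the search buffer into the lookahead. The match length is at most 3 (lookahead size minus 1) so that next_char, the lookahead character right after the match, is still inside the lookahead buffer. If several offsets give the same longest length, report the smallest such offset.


Try each offset into the search buffer:
  offset=1 (pos 6, char 'f'): match length 0
  offset=2 (pos 5, char 'b'): match length 1
  offset=3 (pos 4, char 'b'): match length 1
  offset=4 (pos 3, char 'b'): match length 1
  offset=5 (pos 2, char 'f'): match length 0
  offset=6 (pos 1, char 'a'): match length 0
  offset=7 (pos 0, char 'b'): match length 3
Longest match has length 3 at offset 7.
next_char = character at position 7 + 3 = 10 -> 'f'

Best match: offset=7, length=3 (matching 'baf' starting at position 0)
LZ77 triple: (7, 3, 'f')


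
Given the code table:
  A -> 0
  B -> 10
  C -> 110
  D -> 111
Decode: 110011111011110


Decoding:
110 -> C
0 -> A
111 -> D
110 -> C
111 -> D
10 -> B


Result: CADCDB


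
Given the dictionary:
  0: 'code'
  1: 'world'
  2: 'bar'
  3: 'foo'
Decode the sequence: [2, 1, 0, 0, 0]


Look up each index in the dictionary:
  2 -> 'bar'
  1 -> 'world'
  0 -> 'code'
  0 -> 'code'
  0 -> 'code'

Decoded: "bar world code code code"


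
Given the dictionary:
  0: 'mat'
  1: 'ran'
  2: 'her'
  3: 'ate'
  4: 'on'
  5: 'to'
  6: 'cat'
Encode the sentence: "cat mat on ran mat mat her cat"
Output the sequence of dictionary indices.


Look up each word in the dictionary:
  'cat' -> 6
  'mat' -> 0
  'on' -> 4
  'ran' -> 1
  'mat' -> 0
  'mat' -> 0
  'her' -> 2
  'cat' -> 6

Encoded: [6, 0, 4, 1, 0, 0, 2, 6]


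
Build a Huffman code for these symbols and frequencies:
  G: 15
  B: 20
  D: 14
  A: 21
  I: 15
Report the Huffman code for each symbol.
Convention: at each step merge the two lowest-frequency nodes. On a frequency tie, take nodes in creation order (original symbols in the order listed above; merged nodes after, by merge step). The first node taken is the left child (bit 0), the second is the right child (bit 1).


Huffman tree construction:
Step 1: Merge D(14) + G(15) = 29
Step 2: Merge I(15) + B(20) = 35
Step 3: Merge A(21) + (D+G)(29) = 50
Step 4: Merge (I+B)(35) + (A+(D+G))(50) = 85
Read each symbol's code off the tree from the root (left child = 0, right child = 1).

Codes:
  G: 111 (length 3)
  B: 01 (length 2)
  D: 110 (length 3)
  A: 10 (length 2)
  I: 00 (length 2)
Average code length: 199/85 = 2.3412 bits/symbol


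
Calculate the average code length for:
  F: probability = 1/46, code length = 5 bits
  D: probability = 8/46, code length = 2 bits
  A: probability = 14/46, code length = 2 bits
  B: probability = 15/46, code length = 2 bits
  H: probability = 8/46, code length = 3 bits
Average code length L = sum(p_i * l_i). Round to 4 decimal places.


Weighted contributions p_i * l_i:
  F: (1/46) * 5 = 5/46
  D: (8/46) * 2 = 16/46
  A: (14/46) * 2 = 28/46
  B: (15/46) * 2 = 30/46
  H: (8/46) * 3 = 24/46
Sum = (5 + 16 + 28 + 30 + 24)/46 = 103/46

L = 103/46 = 2.2391 bits/symbol


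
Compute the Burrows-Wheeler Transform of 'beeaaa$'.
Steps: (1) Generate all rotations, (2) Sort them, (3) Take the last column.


Rotations (sorted):
  0: $beeaaa -> last char: a
  1: a$beeaa -> last char: a
  2: aa$beea -> last char: a
  3: aaa$bee -> last char: e
  4: beeaaa$ -> last char: $
  5: eaaa$be -> last char: e
  6: eeaaa$b -> last char: b


BWT = aaae$eb


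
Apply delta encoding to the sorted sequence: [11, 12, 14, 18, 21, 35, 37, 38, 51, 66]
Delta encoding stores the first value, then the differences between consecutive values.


First value: 11
Deltas:
  12 - 11 = 1
  14 - 12 = 2
  18 - 14 = 4
  21 - 18 = 3
  35 - 21 = 14
  37 - 35 = 2
  38 - 37 = 1
  51 - 38 = 13
  66 - 51 = 15


Delta encoded: [11, 1, 2, 4, 3, 14, 2, 1, 13, 15]


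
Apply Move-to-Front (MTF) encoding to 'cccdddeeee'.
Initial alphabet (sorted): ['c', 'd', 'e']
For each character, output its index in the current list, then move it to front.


MTF encoding:
'c': index 0 in ['c', 'd', 'e'] -> ['c', 'd', 'e']
'c': index 0 in ['c', 'd', 'e'] -> ['c', 'd', 'e']
'c': index 0 in ['c', 'd', 'e'] -> ['c', 'd', 'e']
'd': index 1 in ['c', 'd', 'e'] -> ['d', 'c', 'e']
'd': index 0 in ['d', 'c', 'e'] -> ['d', 'c', 'e']
'd': index 0 in ['d', 'c', 'e'] -> ['d', 'c', 'e']
'e': index 2 in ['d', 'c', 'e'] -> ['e', 'd', 'c']
'e': index 0 in ['e', 'd', 'c'] -> ['e', 'd', 'c']
'e': index 0 in ['e', 'd', 'c'] -> ['e', 'd', 'c']
'e': index 0 in ['e', 'd', 'c'] -> ['e', 'd', 'c']


Output: [0, 0, 0, 1, 0, 0, 2, 0, 0, 0]


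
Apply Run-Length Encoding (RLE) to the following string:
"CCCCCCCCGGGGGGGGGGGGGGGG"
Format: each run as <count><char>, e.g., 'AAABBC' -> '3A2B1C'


Scanning runs left to right:
  i=0: run of 'C' x 8 -> '8C'
  i=8: run of 'G' x 16 -> '16G'

RLE = 8C16G


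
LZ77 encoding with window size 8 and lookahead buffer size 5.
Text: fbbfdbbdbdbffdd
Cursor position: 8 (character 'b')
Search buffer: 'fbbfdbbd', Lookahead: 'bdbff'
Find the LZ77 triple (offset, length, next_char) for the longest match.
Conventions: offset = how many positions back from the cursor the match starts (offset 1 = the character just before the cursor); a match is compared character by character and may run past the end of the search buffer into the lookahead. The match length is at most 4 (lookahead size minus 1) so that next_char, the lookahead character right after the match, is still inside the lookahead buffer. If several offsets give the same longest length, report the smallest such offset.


Try each offset into the search buffer:
  offset=1 (pos 7, char 'd'): match length 0
  offset=2 (pos 6, char 'b'): match length 3
  offset=3 (pos 5, char 'b'): match length 1
  offset=4 (pos 4, char 'd'): match length 0
  offset=5 (pos 3, char 'f'): match length 0
  offset=6 (pos 2, char 'b'): match length 1
  offset=7 (pos 1, char 'b'): match length 1
  offset=8 (pos 0, char 'f'): match length 0
Longest match has length 3 at offset 2.
next_char = character at position 8 + 3 = 11 -> 'f'

Best match: offset=2, length=3 (matching 'bdb' starting at position 6)
LZ77 triple: (2, 3, 'f')


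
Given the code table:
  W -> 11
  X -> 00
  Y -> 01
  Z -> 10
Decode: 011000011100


Decoding:
01 -> Y
10 -> Z
00 -> X
01 -> Y
11 -> W
00 -> X


Result: YZXYWX


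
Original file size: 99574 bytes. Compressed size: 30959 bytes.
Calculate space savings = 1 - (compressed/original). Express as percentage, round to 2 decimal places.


ratio = compressed/original = 30959/99574 = 0.310914
savings = 1 - ratio = 1 - 0.310914 = 0.689086
as a percentage: 0.689086 * 100 = 68.91%

Space savings = 1 - 30959/99574 = 68.91%


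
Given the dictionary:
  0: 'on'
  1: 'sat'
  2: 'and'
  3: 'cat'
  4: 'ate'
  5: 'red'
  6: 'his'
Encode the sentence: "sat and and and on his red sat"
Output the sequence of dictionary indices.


Look up each word in the dictionary:
  'sat' -> 1
  'and' -> 2
  'and' -> 2
  'and' -> 2
  'on' -> 0
  'his' -> 6
  'red' -> 5
  'sat' -> 1

Encoded: [1, 2, 2, 2, 0, 6, 5, 1]


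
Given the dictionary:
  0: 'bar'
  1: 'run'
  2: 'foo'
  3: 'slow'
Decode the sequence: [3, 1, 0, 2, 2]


Look up each index in the dictionary:
  3 -> 'slow'
  1 -> 'run'
  0 -> 'bar'
  2 -> 'foo'
  2 -> 'foo'

Decoded: "slow run bar foo foo"


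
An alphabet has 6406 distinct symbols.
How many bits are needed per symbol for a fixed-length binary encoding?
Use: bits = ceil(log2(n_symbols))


log2(6406) = 12.6452
Bracket: 2^12 = 4096 < 6406 <= 2^13 = 8192
So ceil(log2(6406)) = 13

bits = ceil(log2(6406)) = ceil(12.6452) = 13 bits


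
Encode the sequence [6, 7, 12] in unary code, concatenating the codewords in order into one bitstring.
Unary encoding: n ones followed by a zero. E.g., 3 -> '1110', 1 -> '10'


Encode each number as n ones followed by a terminating 0:
  6 -> 1111110 (7 bits)
  7 -> 11111110 (8 bits)
  12 -> 1111111111110 (13 bits)
Total length = 7 + 8 + 13 = 28 bits.

Unary([6, 7, 12]) = 1111110111111101111111111110 (28 bits)


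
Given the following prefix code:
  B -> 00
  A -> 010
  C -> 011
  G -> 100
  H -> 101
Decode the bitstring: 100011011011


Decoding step by step:
Bits 100 -> G
Bits 011 -> C
Bits 011 -> C
Bits 011 -> C


Decoded message: GCCC


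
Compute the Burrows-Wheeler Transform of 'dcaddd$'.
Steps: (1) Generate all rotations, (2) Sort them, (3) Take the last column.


Rotations (sorted):
  0: $dcaddd -> last char: d
  1: addd$dc -> last char: c
  2: caddd$d -> last char: d
  3: d$dcadd -> last char: d
  4: dcaddd$ -> last char: $
  5: dd$dcad -> last char: d
  6: ddd$dca -> last char: a


BWT = dcdd$da


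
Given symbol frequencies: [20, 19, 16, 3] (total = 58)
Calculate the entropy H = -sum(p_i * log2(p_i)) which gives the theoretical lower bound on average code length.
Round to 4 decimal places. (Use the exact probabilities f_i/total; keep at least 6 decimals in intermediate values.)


Per-symbol terms -p_i * log2(p_i) with p_i = f_i/58:
  p = 20/58 = 0.344828: log2(p) = -1.536053, -p*log2(p) = 0.529673
  p = 19/58 = 0.327586: log2(p) = -1.610053, -p*log2(p) = 0.527431
  p = 16/58 = 0.275862: log2(p) = -1.857981, -p*log2(p) = 0.512546
  p = 3/58 = 0.051724: log2(p) = -4.273018, -p*log2(p) = 0.221018
H = 0.529673 + 0.527431 + 0.512546 + 0.221018 = 1.790668

H = 1.7907 bits/symbol


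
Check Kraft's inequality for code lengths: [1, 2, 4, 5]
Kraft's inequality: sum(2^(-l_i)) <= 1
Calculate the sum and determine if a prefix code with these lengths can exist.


Sum = 2^(-1) + 2^(-2) + 2^(-4) + 2^(-5)
    = 0.5 + 0.25 + 0.0625 + 0.03125
    = 27/32 = 0.84375
Since 0.84375 <= 1, Kraft's inequality IS satisfied.
A prefix code with these lengths CAN exist.

Kraft sum = 0.84375. Satisfied.


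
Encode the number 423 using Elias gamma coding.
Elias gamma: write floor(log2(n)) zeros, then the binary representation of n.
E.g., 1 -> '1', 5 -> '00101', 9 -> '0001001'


num_bits = floor(log2(423)) + 1 = 9
leading_zeros = num_bits - 1 = 8
binary(423) = 110100111

Elias gamma(423) = '00000000' + '110100111' = 00000000110100111 (17 bits)


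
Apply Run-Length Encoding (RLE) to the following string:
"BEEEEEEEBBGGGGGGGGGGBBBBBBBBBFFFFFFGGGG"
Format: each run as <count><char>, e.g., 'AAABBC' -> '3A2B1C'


Scanning runs left to right:
  i=0: run of 'B' x 1 -> '1B'
  i=1: run of 'E' x 7 -> '7E'
  i=8: run of 'B' x 2 -> '2B'
  i=10: run of 'G' x 10 -> '10G'
  i=20: run of 'B' x 9 -> '9B'
  i=29: run of 'F' x 6 -> '6F'
  i=35: run of 'G' x 4 -> '4G'

RLE = 1B7E2B10G9B6F4G


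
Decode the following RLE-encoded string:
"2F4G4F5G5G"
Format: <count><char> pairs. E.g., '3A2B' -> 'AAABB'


Expanding each <count><char> pair:
  2F -> 'FF'
  4G -> 'GGGG'
  4F -> 'FFFF'
  5G -> 'GGGGG'
  5G -> 'GGGGG'

Decoded = FFGGGGFFFFGGGGGGGGGG


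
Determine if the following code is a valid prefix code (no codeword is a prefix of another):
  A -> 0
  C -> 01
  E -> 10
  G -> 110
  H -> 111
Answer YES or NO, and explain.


Checking each pair (does one codeword prefix another?):
  A='0' vs C='01': prefix -- VIOLATION

NO -- this is NOT a valid prefix code. A (0) is a prefix of C (01).


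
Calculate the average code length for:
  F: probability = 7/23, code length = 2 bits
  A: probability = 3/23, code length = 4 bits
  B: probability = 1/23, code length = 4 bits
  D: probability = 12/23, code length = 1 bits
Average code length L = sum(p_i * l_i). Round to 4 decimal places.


Weighted contributions p_i * l_i:
  F: (7/23) * 2 = 14/23
  A: (3/23) * 4 = 12/23
  B: (1/23) * 4 = 4/23
  D: (12/23) * 1 = 12/23
Sum = (14 + 12 + 4 + 12)/23 = 42/23

L = 42/23 = 1.8261 bits/symbol


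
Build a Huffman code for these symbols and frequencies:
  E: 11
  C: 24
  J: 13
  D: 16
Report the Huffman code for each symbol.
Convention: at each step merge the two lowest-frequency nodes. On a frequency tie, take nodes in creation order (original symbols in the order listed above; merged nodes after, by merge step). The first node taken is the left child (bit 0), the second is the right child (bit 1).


Huffman tree construction:
Step 1: Merge E(11) + J(13) = 24
Step 2: Merge D(16) + C(24) = 40
Step 3: Merge (E+J)(24) + (D+C)(40) = 64
Read each symbol's code off the tree from the root (left child = 0, right child = 1).

Codes:
  E: 00 (length 2)
  C: 11 (length 2)
  J: 01 (length 2)
  D: 10 (length 2)
Average code length: 128/64 = 2.0000 bits/symbol


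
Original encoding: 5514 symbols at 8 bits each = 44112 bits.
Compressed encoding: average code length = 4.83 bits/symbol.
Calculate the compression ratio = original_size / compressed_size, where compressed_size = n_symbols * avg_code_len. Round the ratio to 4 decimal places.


original_size = n_symbols * orig_bits = 5514 * 8 = 44112 bits
compressed_size = n_symbols * avg_code_len = 5514 * 4.83 = 26632.62 bits
ratio = original_size / compressed_size = 44112 / 26632.62 = 1.6563

Compression ratio = 1.6563


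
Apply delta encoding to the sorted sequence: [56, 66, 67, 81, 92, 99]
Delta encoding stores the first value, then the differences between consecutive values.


First value: 56
Deltas:
  66 - 56 = 10
  67 - 66 = 1
  81 - 67 = 14
  92 - 81 = 11
  99 - 92 = 7


Delta encoded: [56, 10, 1, 14, 11, 7]


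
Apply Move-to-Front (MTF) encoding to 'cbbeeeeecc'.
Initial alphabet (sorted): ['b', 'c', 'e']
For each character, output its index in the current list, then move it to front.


MTF encoding:
'c': index 1 in ['b', 'c', 'e'] -> ['c', 'b', 'e']
'b': index 1 in ['c', 'b', 'e'] -> ['b', 'c', 'e']
'b': index 0 in ['b', 'c', 'e'] -> ['b', 'c', 'e']
'e': index 2 in ['b', 'c', 'e'] -> ['e', 'b', 'c']
'e': index 0 in ['e', 'b', 'c'] -> ['e', 'b', 'c']
'e': index 0 in ['e', 'b', 'c'] -> ['e', 'b', 'c']
'e': index 0 in ['e', 'b', 'c'] -> ['e', 'b', 'c']
'e': index 0 in ['e', 'b', 'c'] -> ['e', 'b', 'c']
'c': index 2 in ['e', 'b', 'c'] -> ['c', 'e', 'b']
'c': index 0 in ['c', 'e', 'b'] -> ['c', 'e', 'b']


Output: [1, 1, 0, 2, 0, 0, 0, 0, 2, 0]


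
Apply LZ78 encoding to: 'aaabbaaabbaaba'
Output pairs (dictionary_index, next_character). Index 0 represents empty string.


LZ78 encoding steps:
Dictionary: {0: ''}
Step 1: w='' (idx 0), next='a' -> output (0, 'a'), add 'a' as idx 1
Step 2: w='a' (idx 1), next='a' -> output (1, 'a'), add 'aa' as idx 2
Step 3: w='' (idx 0), next='b' -> output (0, 'b'), add 'b' as idx 3
Step 4: w='b' (idx 3), next='a' -> output (3, 'a'), add 'ba' as idx 4
Step 5: w='aa' (idx 2), next='b' -> output (2, 'b'), add 'aab' as idx 5
Step 6: w='ba' (idx 4), next='a' -> output (4, 'a'), add 'baa' as idx 6
Step 7: w='ba' (idx 4), end of input -> output (4, '')


Encoded: [(0, 'a'), (1, 'a'), (0, 'b'), (3, 'a'), (2, 'b'), (4, 'a'), (4, '')]
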